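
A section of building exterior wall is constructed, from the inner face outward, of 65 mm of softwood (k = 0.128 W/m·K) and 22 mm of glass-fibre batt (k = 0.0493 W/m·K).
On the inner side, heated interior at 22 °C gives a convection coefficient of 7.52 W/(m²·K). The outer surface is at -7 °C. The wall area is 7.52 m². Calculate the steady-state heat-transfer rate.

Thermal resistances in series:
R_inner film = 1/(h_i·A) = 1/(7.52×7.52) = 0.01768 K/W
R_softwood = L/(kA) = 0.065/(0.128×7.52) = 0.06753 K/W
R_glass-fibre batt = L/(kA) = 0.022/(0.0493×7.52) = 0.05934 K/W
R_total = 0.1446 K/W
Q = ΔT / R_total = 29 / 0.1446

Q ≈ 201 W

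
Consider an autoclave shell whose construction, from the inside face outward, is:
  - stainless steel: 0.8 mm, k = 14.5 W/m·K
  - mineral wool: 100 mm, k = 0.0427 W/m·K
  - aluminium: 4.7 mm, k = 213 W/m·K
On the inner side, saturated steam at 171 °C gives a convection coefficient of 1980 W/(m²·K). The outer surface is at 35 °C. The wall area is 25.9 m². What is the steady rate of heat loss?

Q ≈ 1500 W

Model the wall as resistances in series:
R_inner film = 1/(h_i·A) = 1/(1980×25.9) = 1.95×10^-5 K/W
R_stainless steel = L/(kA) = 0.0008/(14.5×25.9) = 2.13×10^-6 K/W
R_mineral wool = L/(kA) = 0.1/(0.0427×25.9) = 0.09042 K/W
R_aluminium = L/(kA) = 0.0047/(213×25.9) = 8.52×10^-7 K/W
R_total = 0.09044 K/W
Q = ΔT / R_total = 136 / 0.09044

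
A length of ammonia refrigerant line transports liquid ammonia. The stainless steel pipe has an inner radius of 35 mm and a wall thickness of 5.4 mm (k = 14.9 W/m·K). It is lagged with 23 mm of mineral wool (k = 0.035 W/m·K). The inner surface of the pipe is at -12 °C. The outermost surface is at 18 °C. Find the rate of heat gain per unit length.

Treating each annulus and film as a series resistance:
R_stainless steel pipe wall = ln(40.4/35)/(2π×14.9×1) = 0.001533 K/W
R_mineral wool = ln(63.4/40.4)/(2π×0.035×1) = 2.049 K/W
R_total = 2.051 K/W
Q = ΔT/R_total = 30/2.051

q′ ≈ 14.6 W/m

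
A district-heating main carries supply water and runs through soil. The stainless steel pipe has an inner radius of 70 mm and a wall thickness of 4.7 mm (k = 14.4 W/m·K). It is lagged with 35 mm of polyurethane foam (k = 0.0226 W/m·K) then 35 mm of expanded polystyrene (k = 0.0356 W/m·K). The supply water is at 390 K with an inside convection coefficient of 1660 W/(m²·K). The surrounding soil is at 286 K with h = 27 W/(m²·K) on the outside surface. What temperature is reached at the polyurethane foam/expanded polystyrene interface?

Per-layer cylindrical resistances, series-summed:
R_inner film = 1/(h_i·2πr₁L) = 1/(1660×2π×0.07×1) = 0.00137 K/W
R_stainless steel pipe wall = ln(74.7/70)/(2π×14.4×1) = 7.182×10^-4 K/W
R_polyurethane foam = ln(109.7/74.7)/(2π×0.0226×1) = 2.706 K/W
R_expanded polystyrene = ln(144.7/109.7)/(2π×0.0356×1) = 1.238 K/W
R_outer film = 1/(h_o·2πr_oL) = 1/(27×2π×0.1447×1) = 0.04074 K/W
R_total = 3.987 K/W
Q = ΔT/R_total = 104/3.987
Q = 26.1 W/m
T_interface = T_inner − Q·ΣR(inner→interface) = 390 − 26.1×2.708

T ≈ 319 K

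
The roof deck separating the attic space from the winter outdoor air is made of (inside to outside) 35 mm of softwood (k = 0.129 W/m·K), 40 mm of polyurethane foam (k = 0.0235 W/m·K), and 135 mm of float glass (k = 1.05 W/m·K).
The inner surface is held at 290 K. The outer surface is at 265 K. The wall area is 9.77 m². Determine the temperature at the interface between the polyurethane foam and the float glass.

T ≈ 267 K

Using the resistance-network approach (series):
R_softwood = L/(kA) = 0.035/(0.129×9.77) = 0.02777 K/W
R_polyurethane foam = L/(kA) = 0.04/(0.0235×9.77) = 0.1742 K/W
R_float glass = L/(kA) = 0.135/(1.05×9.77) = 0.01316 K/W
R_total = 0.2152 K/W;  Q = ΔT/R_total = 25/0.2152 = 116.2 W
T_interface = T_inner − Q·ΣR(inner→interface) = 290 − 116×0.202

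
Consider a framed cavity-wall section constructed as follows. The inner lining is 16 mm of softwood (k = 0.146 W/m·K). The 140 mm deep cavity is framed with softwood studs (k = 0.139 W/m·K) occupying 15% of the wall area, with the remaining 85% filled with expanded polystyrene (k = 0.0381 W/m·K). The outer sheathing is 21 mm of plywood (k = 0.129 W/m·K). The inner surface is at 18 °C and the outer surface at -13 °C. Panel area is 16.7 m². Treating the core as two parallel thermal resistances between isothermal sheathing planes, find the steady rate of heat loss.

Q ≈ 178 W

Sheathing layers in series; stud and cavity paths in parallel between them.
R_inner = 0.016/(0.146×16.7) = 0.006562 K/W
R_stud  = 0.14/(0.139×0.15×16.7) = 0.4021 K/W
R_cav   = 0.14/(0.0381×0.85×16.7) = 0.2589 K/W
1/R_core = 1/R_stud + 1/R_cav → R_core = 0.1575 K/W
R_outer = 0.021/(0.129×16.7) = 0.009748 K/W
R_total = 0.1738 K/W
Q = ΔT/R_total = 31/0.1738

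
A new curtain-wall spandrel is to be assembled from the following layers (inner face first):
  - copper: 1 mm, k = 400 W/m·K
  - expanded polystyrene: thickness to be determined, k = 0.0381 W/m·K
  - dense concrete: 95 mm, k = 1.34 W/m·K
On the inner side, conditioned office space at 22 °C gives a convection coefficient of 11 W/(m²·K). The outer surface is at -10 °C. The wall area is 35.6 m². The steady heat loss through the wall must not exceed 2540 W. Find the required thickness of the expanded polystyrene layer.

Model the wall as resistances in series:
R_inner film = 1/(h_i·A) = 1/(11×35.6) = 0.002554 K/W
R_copper = L/(kA) = 0.001/(400×35.6) = 7.022×10^-8 K/W
R_dense concrete = L/(kA) = 0.095/(1.34×35.6) = 0.001991 K/W
Sum of the known resistances R_other = 0.004545 K/W
Required total resistance R_tot = ΔT/Q_allow = 32/2540 = 0.0126 K/W
R_expanded polystyrene = R_tot − R_other = 0.008053 K/W
L = R·k·A = 0.008053×0.0381×35.6

L ≈ 10.9 mm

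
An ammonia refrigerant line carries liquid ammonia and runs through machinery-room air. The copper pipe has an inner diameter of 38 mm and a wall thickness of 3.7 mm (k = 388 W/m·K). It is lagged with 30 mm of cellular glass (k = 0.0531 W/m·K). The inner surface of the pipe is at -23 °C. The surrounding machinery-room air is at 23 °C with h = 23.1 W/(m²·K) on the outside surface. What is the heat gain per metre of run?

Per-layer cylindrical resistances, series-summed:
R_copper pipe wall = ln(22.7/19)/(2π×388×1) = 7.298×10^-5 K/W
R_cellular glass = ln(52.7/22.7)/(2π×0.0531×1) = 2.524 K/W
R_outer film = 1/(h_o·2πr_oL) = 1/(23.1×2π×0.0527×1) = 0.1307 K/W
R_total = 2.655 K/W
Q = ΔT/R_total = 46/2.655

q′ ≈ 17.3 W/m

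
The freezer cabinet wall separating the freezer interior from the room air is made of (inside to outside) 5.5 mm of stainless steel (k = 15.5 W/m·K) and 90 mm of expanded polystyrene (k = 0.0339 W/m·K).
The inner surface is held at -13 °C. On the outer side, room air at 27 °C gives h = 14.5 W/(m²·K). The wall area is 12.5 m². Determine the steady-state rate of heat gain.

Q ≈ 184 W

Thermal resistances in series:
R_stainless steel = L/(kA) = 0.0055/(15.5×12.5) = 2.839×10^-5 K/W
R_expanded polystyrene = L/(kA) = 0.09/(0.0339×12.5) = 0.2124 K/W
R_outer film = 1/(h_o·A) = 1/(14.5×12.5) = 0.005517 K/W
R_total = 0.2179 K/W
Q = ΔT / R_total = 40 / 0.2179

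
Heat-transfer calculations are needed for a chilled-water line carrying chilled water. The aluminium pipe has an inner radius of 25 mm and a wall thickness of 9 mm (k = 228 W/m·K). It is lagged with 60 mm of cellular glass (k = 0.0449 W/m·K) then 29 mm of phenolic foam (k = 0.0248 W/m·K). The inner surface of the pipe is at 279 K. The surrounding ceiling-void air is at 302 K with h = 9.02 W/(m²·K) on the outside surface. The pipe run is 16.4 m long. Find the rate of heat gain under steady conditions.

Cylindrical conduction, so R = ln(r₂/r₁)/(2πkL) per layer, in series:
R_aluminium pipe wall = ln(34/25)/(2π×228×16.4) = 1.309×10^-5 K/W
R_cellular glass = ln(94/34)/(2π×0.0449×16.4) = 0.2198 K/W
R_phenolic foam = ln(123/94)/(2π×0.0248×16.4) = 0.1052 K/W
R_outer film = 1/(h_o·2πr_oL) = 1/(9.02×2π×0.123×16.4) = 0.008747 K/W
R_total = 0.3338 K/W
Q = ΔT/R_total = 23/0.3338

Q ≈ 68.9 W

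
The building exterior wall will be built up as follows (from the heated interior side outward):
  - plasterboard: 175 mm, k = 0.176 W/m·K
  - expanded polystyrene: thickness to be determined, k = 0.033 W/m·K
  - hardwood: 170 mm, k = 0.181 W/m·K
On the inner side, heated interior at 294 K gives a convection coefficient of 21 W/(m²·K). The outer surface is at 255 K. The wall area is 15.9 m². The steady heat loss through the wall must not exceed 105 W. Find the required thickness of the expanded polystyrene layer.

Using the resistance-network approach (series):
R_inner film = 1/(h_i·A) = 1/(21×15.9) = 0.002995 K/W
R_plasterboard = L/(kA) = 0.175/(0.176×15.9) = 0.06254 K/W
R_hardwood = L/(kA) = 0.17/(0.181×15.9) = 0.05907 K/W
Sum of the known resistances R_other = 0.1246 K/W
Required total resistance R_tot = ΔT/Q_allow = 39/105 = 0.3714 K/W
R_expanded polystyrene = R_tot − R_other = 0.2468 K/W
L = R·k·A = 0.2468×0.033×15.9

L ≈ 130 mm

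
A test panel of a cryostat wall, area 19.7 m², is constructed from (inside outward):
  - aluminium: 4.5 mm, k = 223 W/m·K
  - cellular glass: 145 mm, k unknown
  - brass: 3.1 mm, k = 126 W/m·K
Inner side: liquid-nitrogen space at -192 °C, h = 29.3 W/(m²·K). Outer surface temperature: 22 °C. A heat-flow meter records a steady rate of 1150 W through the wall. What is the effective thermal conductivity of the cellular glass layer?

k ≈ 0.0399 W/(m·K)

Thermal resistances in series:
R_inner film = 1/(h_i·A) = 1/(29.3×19.7) = 0.001732 K/W
R_aluminium = L/(kA) = 0.0045/(223×19.7) = 1.024×10^-6 K/W
R_brass = L/(kA) = 0.0031/(126×19.7) = 1.249×10^-6 K/W
Sum of known resistances R_other = 0.001735 K/W
Total R = ΔT/Q = 214/1150 = 0.1861 K/W
R_cellular glass = R_total − R_other = 0.1844 K/W
k = L/(R·A) = 0.145/(0.1844×19.7)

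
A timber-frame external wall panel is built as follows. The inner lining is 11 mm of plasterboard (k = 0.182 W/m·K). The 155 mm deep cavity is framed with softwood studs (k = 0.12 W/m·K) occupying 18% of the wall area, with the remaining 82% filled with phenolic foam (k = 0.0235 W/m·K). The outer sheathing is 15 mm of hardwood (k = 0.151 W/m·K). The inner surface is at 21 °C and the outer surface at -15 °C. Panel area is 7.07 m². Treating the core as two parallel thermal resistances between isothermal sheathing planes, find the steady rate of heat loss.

Sheathing layers in series; stud and cavity paths in parallel between them.
R_inner = 0.011/(0.182×7.07) = 0.008549 K/W
R_stud  = 0.155/(0.12×0.18×7.07) = 1.015 K/W
R_cav   = 0.155/(0.0235×0.82×7.07) = 1.138 K/W
1/R_core = 1/R_stud + 1/R_cav → R_core = 0.5364 K/W
R_outer = 0.015/(0.151×7.07) = 0.01405 K/W
R_total = 0.559 K/W
Q = ΔT/R_total = 36/0.559

Q ≈ 64.4 W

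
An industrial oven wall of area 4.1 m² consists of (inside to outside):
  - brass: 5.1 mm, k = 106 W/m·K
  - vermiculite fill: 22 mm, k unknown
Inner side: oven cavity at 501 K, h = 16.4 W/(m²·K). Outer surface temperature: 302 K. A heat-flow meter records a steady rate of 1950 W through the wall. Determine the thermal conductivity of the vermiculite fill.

Thermal resistances in series:
R_inner film = 1/(h_i·A) = 1/(16.4×4.1) = 0.01487 K/W
R_brass = L/(kA) = 0.0051/(106×4.1) = 1.173×10^-5 K/W
Sum of known resistances R_other = 0.01488 K/W
Total R = ΔT/Q = 199/1950 = 0.1021 K/W
R_vermiculite fill = R_total − R_other = 0.08717 K/W
k = L/(R·A) = 0.022/(0.08717×4.1)

k ≈ 0.0616 W/(m·K)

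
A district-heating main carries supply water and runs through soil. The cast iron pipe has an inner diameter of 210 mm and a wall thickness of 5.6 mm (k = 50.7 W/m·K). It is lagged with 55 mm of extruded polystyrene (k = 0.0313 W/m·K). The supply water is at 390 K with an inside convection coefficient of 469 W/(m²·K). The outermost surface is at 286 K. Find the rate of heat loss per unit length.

Cylindrical conduction, so R = ln(r₂/r₁)/(2πkL) per layer, in series:
R_inner film = 1/(h_i·2πr₁L) = 1/(469×2π×0.105×1) = 0.003232 K/W
R_cast iron pipe wall = ln(110.6/105)/(2π×50.7×1) = 1.631×10^-4 K/W
R_extruded polystyrene = ln(165.6/110.6)/(2π×0.0313×1) = 2.053 K/W
R_total = 2.056 K/W
Q = ΔT/R_total = 104/2.056

q′ ≈ 50.6 W/m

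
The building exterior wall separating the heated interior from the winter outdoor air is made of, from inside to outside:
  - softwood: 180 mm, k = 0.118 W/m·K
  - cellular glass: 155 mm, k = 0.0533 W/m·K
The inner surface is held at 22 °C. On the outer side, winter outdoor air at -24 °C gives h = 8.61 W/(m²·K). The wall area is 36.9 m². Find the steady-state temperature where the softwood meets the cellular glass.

Series thermal resistances:
R_softwood = L/(kA) = 0.18/(0.118×36.9) = 0.04134 K/W
R_cellular glass = L/(kA) = 0.155/(0.0533×36.9) = 0.07881 K/W
R_outer film = 1/(h_o·A) = 1/(8.61×36.9) = 0.003148 K/W
R_total = 0.1233 K/W;  Q = ΔT/R_total = 46/0.1233 = 373.1 W
T_interface = T_inner − Q·ΣR(inner→interface) = 22 − 373×0.04134

T ≈ 6.58 °C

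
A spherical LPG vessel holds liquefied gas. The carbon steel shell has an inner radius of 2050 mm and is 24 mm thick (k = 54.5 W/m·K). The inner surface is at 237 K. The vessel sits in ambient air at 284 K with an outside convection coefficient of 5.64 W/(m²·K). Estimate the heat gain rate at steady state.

Q ≈ 14300 W

For a spherical shell R = (1/r₁ − 1/r₂)/(4πk); film R = 1/(h·4πr²). In series:
R_carbon steel shell = (1/2.05 − 1/2.074)/(4π×54.5) = 8.242×10^-6 K/W
R_outer film = 1/(h·4πr_o²) = 1/(5.64×4π×2.074²) = 0.00328 K/W
R_total = 0.003288 K/W
Q = ΔT/R_total = 47/0.003288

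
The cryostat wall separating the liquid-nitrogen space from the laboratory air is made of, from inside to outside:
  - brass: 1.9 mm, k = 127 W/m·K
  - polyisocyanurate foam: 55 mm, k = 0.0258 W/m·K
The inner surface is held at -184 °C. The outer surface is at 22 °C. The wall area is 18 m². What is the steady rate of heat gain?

Model the wall as resistances in series:
R_brass = L/(kA) = 0.0019/(127×18) = 8.311×10^-7 K/W
R_polyisocyanurate foam = L/(kA) = 0.055/(0.0258×18) = 0.1184 K/W
R_total = 0.1184 K/W
Q = ΔT / R_total = 206 / 0.1184

Q ≈ 1740 W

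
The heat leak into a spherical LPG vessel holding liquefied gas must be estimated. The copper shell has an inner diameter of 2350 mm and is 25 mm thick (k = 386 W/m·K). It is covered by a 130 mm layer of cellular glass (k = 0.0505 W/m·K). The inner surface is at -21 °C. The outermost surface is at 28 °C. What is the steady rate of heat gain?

Radial (spherical) resistances in series:
R_copper shell = (1/1.175 − 1/1.2)/(4π×386) = 3.655×10^-6 K/W
R_cellular glass = (1/1.2 − 1/1.33)/(4π×0.0505) = 0.1284 K/W
R_total = 0.1284 K/W
Q = ΔT/R_total = 49/0.1284

Q ≈ 382 W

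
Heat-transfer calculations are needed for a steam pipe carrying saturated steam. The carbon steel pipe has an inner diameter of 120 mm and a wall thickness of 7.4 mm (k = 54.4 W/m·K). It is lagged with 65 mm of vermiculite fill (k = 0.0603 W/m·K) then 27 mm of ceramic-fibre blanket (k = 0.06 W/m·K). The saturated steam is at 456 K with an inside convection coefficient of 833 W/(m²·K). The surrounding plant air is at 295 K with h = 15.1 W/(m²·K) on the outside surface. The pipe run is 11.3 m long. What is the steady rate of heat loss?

Treating each annulus and film as a series resistance:
R_inner film = 1/(h_i·2πr₁L) = 1/(833×2π×0.06×11.3) = 2.818×10^-4 K/W
R_carbon steel pipe wall = ln(67.4/60)/(2π×54.4×11.3) = 3.011×10^-5 K/W
R_vermiculite fill = ln(132.4/67.4)/(2π×0.0603×11.3) = 0.1577 K/W
R_ceramic-fibre blanket = ln(159.4/132.4)/(2π×0.06×11.3) = 0.04357 K/W
R_outer film = 1/(h_o·2πr_oL) = 1/(15.1×2π×0.1594×11.3) = 0.005852 K/W
R_total = 0.2074 K/W
Q = ΔT/R_total = 161/0.2074

Q ≈ 776 W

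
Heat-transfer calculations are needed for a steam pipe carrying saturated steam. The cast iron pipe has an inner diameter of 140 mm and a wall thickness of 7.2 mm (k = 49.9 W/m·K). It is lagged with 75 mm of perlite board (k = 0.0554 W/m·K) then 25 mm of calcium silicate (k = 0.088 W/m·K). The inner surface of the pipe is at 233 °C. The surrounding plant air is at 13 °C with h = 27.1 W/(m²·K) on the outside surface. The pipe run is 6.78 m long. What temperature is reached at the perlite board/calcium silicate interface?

Cylindrical conduction, so R = ln(r₂/r₁)/(2πkL) per layer, in series:
R_cast iron pipe wall = ln(77.2/70)/(2π×49.9×6.78) = 4.606×10^-5 K/W
R_perlite board = ln(152.2/77.2)/(2π×0.0554×6.78) = 0.2876 K/W
R_calcium silicate = ln(177.2/152.2)/(2π×0.088×6.78) = 0.04057 K/W
R_outer film = 1/(h_o·2πr_oL) = 1/(27.1×2π×0.1772×6.78) = 0.004888 K/W
R_total = 0.3331 K/W
Q = ΔT/R_total = 220/0.3331
Q = 660 W
T_interface = T_inner − Q·ΣR(inner→interface) = 233 − 660×0.2877

T ≈ 43 °C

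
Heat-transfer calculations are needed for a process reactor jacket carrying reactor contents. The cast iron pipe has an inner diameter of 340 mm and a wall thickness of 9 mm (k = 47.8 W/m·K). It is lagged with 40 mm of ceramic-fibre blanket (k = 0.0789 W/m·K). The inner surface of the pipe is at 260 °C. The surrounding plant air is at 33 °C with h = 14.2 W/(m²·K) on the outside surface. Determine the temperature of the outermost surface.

T ≈ 58.4 °C

Radial resistances (cylindrical: R_cond = ln(r_o/r_i)/(2πkL), R_conv = 1/(h·2πrL)):
R_cast iron pipe wall = ln(179/170)/(2π×47.8×1) = 1.718×10^-4 K/W
R_ceramic-fibre blanket = ln(219/179)/(2π×0.0789×1) = 0.4068 K/W
R_outer film = 1/(h_o·2πr_oL) = 1/(14.2×2π×0.219×1) = 0.05118 K/W
R_total = 0.4582 K/W
Q = ΔT/R_total = 227/0.4582
Q = 495 W/m
T_interface = T_inner − Q·ΣR(inner→interface) = 260 − 495×0.407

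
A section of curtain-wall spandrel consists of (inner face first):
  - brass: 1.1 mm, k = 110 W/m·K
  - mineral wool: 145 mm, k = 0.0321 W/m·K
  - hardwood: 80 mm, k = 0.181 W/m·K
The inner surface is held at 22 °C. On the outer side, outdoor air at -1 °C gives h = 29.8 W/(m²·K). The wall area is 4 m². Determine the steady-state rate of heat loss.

Q ≈ 18.4 W

Series thermal resistances:
R_brass = L/(kA) = 0.0011/(110×4) = 2.5×10^-6 K/W
R_mineral wool = L/(kA) = 0.145/(0.0321×4) = 1.129 K/W
R_hardwood = L/(kA) = 0.08/(0.181×4) = 0.1105 K/W
R_outer film = 1/(h_o·A) = 1/(29.8×4) = 0.008389 K/W
R_total = 1.248 K/W
Q = ΔT / R_total = 23 / 1.248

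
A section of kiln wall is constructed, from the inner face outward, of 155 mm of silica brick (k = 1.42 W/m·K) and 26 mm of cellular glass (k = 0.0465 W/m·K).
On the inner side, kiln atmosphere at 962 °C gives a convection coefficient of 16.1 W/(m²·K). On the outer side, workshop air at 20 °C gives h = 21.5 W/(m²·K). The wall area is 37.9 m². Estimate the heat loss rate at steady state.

Q ≈ 46000 W

Model the wall as resistances in series:
R_inner film = 1/(h_i·A) = 1/(16.1×37.9) = 0.001639 K/W
R_silica brick = L/(kA) = 0.155/(1.42×37.9) = 0.00288 K/W
R_cellular glass = L/(kA) = 0.026/(0.0465×37.9) = 0.01475 K/W
R_outer film = 1/(h_o·A) = 1/(21.5×37.9) = 0.001227 K/W
R_total = 0.0205 K/W
Q = ΔT / R_total = 942 / 0.0205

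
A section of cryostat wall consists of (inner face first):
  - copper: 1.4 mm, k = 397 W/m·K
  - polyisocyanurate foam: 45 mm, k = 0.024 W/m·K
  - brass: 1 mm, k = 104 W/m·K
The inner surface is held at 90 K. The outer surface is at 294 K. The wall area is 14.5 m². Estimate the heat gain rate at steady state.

Model the wall as resistances in series:
R_copper = L/(kA) = 0.0014/(397×14.5) = 2.432×10^-7 K/W
R_polyisocyanurate foam = L/(kA) = 0.045/(0.024×14.5) = 0.1293 K/W
R_brass = L/(kA) = 0.001/(104×14.5) = 6.631×10^-7 K/W
R_total = 0.1293 K/W
Q = ΔT / R_total = 204 / 0.1293

Q ≈ 1580 W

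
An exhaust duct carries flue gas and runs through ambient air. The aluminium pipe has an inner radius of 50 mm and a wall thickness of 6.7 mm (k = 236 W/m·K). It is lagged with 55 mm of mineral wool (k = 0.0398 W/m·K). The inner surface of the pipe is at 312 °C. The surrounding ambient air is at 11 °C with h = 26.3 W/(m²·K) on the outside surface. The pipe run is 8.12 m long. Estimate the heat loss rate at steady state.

Radial resistances (cylindrical: R_cond = ln(r_o/r_i)/(2πkL), R_conv = 1/(h·2πrL)):
R_aluminium pipe wall = ln(56.7/50)/(2π×236×8.12) = 1.044×10^-5 K/W
R_mineral wool = ln(111.7/56.7)/(2π×0.0398×8.12) = 0.3339 K/W
R_outer film = 1/(h_o·2πr_oL) = 1/(26.3×2π×0.1117×8.12) = 0.006672 K/W
R_total = 0.3406 K/W
Q = ΔT/R_total = 301/0.3406

Q ≈ 884 W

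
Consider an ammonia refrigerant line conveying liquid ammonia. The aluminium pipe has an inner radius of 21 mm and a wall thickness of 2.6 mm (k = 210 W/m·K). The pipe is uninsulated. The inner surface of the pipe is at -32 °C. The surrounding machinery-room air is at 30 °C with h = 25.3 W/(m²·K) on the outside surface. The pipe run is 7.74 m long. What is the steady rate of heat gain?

Q ≈ 1800 W

Radial resistances (cylindrical: R_cond = ln(r_o/r_i)/(2πkL), R_conv = 1/(h·2πrL)):
R_aluminium pipe wall = ln(23.6/21)/(2π×210×7.74) = 1.143×10^-5 K/W
R_outer film = 1/(h_o·2πr_oL) = 1/(25.3×2π×0.0236×7.74) = 0.03444 K/W
R_total = 0.03445 K/W
Q = ΔT/R_total = 62/0.03445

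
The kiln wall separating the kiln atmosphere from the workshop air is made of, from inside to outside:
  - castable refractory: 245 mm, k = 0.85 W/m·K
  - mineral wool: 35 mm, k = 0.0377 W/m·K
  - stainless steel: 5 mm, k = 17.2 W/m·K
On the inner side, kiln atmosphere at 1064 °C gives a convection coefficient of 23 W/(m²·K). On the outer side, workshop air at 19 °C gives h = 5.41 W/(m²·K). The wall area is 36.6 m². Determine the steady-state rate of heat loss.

Q ≈ 26500 W

Treating each layer as a thermal resistance in series:
R_inner film = 1/(h_i·A) = 1/(23×36.6) = 0.001188 K/W
R_castable refractory = L/(kA) = 0.245/(0.85×36.6) = 0.007875 K/W
R_mineral wool = L/(kA) = 0.035/(0.0377×36.6) = 0.02537 K/W
R_stainless steel = L/(kA) = 0.005/(17.2×36.6) = 7.943×10^-6 K/W
R_outer film = 1/(h_o·A) = 1/(5.41×36.6) = 0.00505 K/W
R_total = 0.03949 K/W
Q = ΔT / R_total = 1045 / 0.03949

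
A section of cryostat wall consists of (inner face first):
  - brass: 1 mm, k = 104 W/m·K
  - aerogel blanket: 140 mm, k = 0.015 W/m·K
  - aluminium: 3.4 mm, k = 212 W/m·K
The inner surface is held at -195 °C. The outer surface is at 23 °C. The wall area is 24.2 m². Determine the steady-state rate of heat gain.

Q ≈ 565 W

Using the resistance-network approach (series):
R_brass = L/(kA) = 0.001/(104×24.2) = 3.973×10^-7 K/W
R_aerogel blanket = L/(kA) = 0.14/(0.015×24.2) = 0.3857 K/W
R_aluminium = L/(kA) = 0.0034/(212×24.2) = 6.627×10^-7 K/W
R_total = 0.3857 K/W
Q = ΔT / R_total = 218 / 0.3857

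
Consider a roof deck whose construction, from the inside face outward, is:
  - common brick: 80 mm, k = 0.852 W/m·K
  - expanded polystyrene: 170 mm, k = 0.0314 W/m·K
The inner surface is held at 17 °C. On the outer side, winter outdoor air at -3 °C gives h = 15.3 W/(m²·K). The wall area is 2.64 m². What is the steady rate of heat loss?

Q ≈ 9.47 W

Using the resistance-network approach (series):
R_common brick = L/(kA) = 0.08/(0.852×2.64) = 0.03557 K/W
R_expanded polystyrene = L/(kA) = 0.17/(0.0314×2.64) = 2.051 K/W
R_outer film = 1/(h_o·A) = 1/(15.3×2.64) = 0.02476 K/W
R_total = 2.111 K/W
Q = ΔT / R_total = 20 / 2.111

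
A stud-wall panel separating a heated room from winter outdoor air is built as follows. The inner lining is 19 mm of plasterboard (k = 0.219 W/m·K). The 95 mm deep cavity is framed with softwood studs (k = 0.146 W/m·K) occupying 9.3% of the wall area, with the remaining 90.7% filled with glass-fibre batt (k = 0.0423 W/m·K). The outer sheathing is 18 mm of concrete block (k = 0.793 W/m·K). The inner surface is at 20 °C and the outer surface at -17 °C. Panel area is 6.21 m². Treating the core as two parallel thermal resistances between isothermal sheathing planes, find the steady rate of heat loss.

Sheathing layers in series; stud and cavity paths in parallel between them.
R_inner = 0.019/(0.219×6.21) = 0.01397 K/W
R_stud  = 0.095/(0.146×0.093×6.21) = 1.127 K/W
R_cav   = 0.095/(0.0423×0.907×6.21) = 0.3987 K/W
1/R_core = 1/R_stud + 1/R_cav → R_core = 0.2945 K/W
R_outer = 0.018/(0.793×6.21) = 0.003655 K/W
R_total = 0.3121 K/W
Q = ΔT/R_total = 37/0.3121

Q ≈ 119 W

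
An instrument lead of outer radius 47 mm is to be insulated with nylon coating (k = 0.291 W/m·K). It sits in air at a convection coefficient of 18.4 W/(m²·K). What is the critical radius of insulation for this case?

r_cr ≈ 15.8 mm

For a cylinder r_cr = k/h = 0.291/18.4
r_cr = 15.8 mm; since the bare radius (47 mm) is above r_cr, any added insulation will reduce heat loss.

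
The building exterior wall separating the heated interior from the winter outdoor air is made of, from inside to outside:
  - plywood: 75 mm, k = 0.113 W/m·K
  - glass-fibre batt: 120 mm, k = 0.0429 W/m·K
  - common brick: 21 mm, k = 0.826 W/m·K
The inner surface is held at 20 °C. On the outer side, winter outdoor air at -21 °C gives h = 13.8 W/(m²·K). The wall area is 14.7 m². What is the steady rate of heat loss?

Using the resistance-network approach (series):
R_plywood = L/(kA) = 0.075/(0.113×14.7) = 0.04515 K/W
R_glass-fibre batt = L/(kA) = 0.12/(0.0429×14.7) = 0.1903 K/W
R_common brick = L/(kA) = 0.021/(0.826×14.7) = 0.00173 K/W
R_outer film = 1/(h_o·A) = 1/(13.8×14.7) = 0.00493 K/W
R_total = 0.2421 K/W
Q = ΔT / R_total = 41 / 0.2421

Q ≈ 169 W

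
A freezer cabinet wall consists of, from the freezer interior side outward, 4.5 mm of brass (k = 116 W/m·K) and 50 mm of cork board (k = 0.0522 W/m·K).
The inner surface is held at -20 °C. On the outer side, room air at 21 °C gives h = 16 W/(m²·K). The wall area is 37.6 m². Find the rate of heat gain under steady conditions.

Q ≈ 1510 W

Using the resistance-network approach (series):
R_brass = L/(kA) = 0.0045/(116×37.6) = 1.032×10^-6 K/W
R_cork board = L/(kA) = 0.05/(0.0522×37.6) = 0.02547 K/W
R_outer film = 1/(h_o·A) = 1/(16×37.6) = 0.001662 K/W
R_total = 0.02714 K/W
Q = ΔT / R_total = 41 / 0.02714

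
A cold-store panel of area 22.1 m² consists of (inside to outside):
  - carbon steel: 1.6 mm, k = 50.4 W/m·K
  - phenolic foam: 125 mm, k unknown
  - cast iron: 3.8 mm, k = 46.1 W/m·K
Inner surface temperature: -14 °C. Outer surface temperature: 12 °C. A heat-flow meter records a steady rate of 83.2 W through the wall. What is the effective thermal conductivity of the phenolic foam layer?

Model the wall as resistances in series:
R_carbon steel = L/(kA) = 0.0016/(50.4×22.1) = 1.436×10^-6 K/W
R_cast iron = L/(kA) = 0.0038/(46.1×22.1) = 3.73×10^-6 K/W
Sum of known resistances R_other = 5.166×10^-6 K/W
Total R = ΔT/Q = 26/83.2 = 0.3125 K/W
R_phenolic foam = R_total − R_other = 0.3125 K/W
k = L/(R·A) = 0.125/(0.3125×22.1)

k ≈ 0.0181 W/(m·K)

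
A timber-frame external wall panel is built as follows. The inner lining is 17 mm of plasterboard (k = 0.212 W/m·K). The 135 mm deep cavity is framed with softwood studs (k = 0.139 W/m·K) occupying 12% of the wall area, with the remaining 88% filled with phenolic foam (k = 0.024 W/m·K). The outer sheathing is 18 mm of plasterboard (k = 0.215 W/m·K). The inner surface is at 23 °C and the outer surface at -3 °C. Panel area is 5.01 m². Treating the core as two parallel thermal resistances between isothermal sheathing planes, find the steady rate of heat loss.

Sheathing layers in series; stud and cavity paths in parallel between them.
R_inner = 0.017/(0.212×5.01) = 0.01601 K/W
R_stud  = 0.135/(0.139×0.12×5.01) = 1.615 K/W
R_cav   = 0.135/(0.024×0.88×5.01) = 1.276 K/W
1/R_core = 1/R_stud + 1/R_cav → R_core = 0.7129 K/W
R_outer = 0.018/(0.215×5.01) = 0.01671 K/W
R_total = 0.7456 K/W
Q = ΔT/R_total = 26/0.7456

Q ≈ 34.9 W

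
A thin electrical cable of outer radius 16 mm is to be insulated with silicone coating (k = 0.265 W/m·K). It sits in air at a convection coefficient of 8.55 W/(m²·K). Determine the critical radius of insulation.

r_cr ≈ 31 mm

For a cylinder r_cr = k/h = 0.265/8.55
r_cr = 31 mm; since the bare radius (16 mm) is below r_cr, adding a thin layer of insulation will *increase* heat loss.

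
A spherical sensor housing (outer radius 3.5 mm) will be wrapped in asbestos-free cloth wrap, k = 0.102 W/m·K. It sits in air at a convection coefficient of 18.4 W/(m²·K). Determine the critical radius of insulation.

r_cr ≈ 11.1 mm

For a sphere r_cr = 2k/h = 2×0.102/18.4
r_cr = 11.1 mm; since the bare radius (3.5 mm) is below r_cr, adding a thin layer of insulation will *increase* heat loss.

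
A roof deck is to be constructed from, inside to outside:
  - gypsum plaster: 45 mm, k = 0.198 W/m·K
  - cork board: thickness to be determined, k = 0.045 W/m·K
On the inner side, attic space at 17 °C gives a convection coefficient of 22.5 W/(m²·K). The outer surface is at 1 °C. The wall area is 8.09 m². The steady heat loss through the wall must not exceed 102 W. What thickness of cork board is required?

Using the resistance-network approach (series):
R_inner film = 1/(h_i·A) = 1/(22.5×8.09) = 0.005494 K/W
R_gypsum plaster = L/(kA) = 0.045/(0.198×8.09) = 0.02809 K/W
Sum of the known resistances R_other = 0.03359 K/W
Required total resistance R_tot = ΔT/Q_allow = 16/102 = 0.1569 K/W
R_cork board = R_tot − R_other = 0.1233 K/W
L = R·k·A = 0.1233×0.045×8.09

L ≈ 44.9 mm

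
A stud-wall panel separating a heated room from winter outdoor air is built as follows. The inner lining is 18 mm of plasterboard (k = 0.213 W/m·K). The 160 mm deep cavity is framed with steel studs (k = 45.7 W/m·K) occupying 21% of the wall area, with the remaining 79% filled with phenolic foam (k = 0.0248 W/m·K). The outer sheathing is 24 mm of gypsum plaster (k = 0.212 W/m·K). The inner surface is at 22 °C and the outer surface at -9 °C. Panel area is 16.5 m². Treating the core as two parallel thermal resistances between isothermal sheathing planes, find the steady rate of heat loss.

Q ≈ 2390 W

Sheathing layers in series; stud and cavity paths in parallel between them.
R_inner = 0.018/(0.213×16.5) = 0.005122 K/W
R_stud  = 0.16/(45.7×0.21×16.5) = 0.00101 K/W
R_cav   = 0.16/(0.0248×0.79×16.5) = 0.4949 K/W
1/R_core = 1/R_stud + 1/R_cav → R_core = 0.001008 K/W
R_outer = 0.024/(0.212×16.5) = 0.006861 K/W
R_total = 0.01299 K/W
Q = ΔT/R_total = 31/0.01299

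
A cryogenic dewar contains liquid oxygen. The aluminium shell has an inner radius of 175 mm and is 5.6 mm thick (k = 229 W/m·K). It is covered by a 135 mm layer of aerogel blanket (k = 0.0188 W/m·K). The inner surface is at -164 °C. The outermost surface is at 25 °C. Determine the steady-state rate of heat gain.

For a spherical shell R = (1/r₁ − 1/r₂)/(4πk); film R = 1/(h·4πr²). In series:
R_aluminium shell = (1/0.175 − 1/0.1806)/(4π×229) = 6.157×10^-5 K/W
R_aerogel blanket = (1/0.1806 − 1/0.3156)/(4π×0.0188) = 10.03 K/W
R_total = 10.03 K/W
Q = ΔT/R_total = 189/10.03

Q ≈ 18.9 W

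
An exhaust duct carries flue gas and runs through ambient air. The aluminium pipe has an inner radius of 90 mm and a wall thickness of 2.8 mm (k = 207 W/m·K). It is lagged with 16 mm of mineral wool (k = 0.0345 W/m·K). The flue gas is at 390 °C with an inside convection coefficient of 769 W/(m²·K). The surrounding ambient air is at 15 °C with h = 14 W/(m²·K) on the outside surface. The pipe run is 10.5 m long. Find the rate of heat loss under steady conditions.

Q ≈ 4680 W

Radial resistances (cylindrical: R_cond = ln(r_o/r_i)/(2πkL), R_conv = 1/(h·2πrL)):
R_inner film = 1/(h_i·2πr₁L) = 1/(769×2π×0.09×10.5) = 2.19×10^-4 K/W
R_aluminium pipe wall = ln(92.8/90)/(2π×207×10.5) = 2.243×10^-6 K/W
R_mineral wool = ln(108.8/92.8)/(2π×0.0345×10.5) = 0.06989 K/W
R_outer film = 1/(h_o·2πr_oL) = 1/(14×2π×0.1088×10.5) = 0.009951 K/W
R_total = 0.08006 K/W
Q = ΔT/R_total = 375/0.08006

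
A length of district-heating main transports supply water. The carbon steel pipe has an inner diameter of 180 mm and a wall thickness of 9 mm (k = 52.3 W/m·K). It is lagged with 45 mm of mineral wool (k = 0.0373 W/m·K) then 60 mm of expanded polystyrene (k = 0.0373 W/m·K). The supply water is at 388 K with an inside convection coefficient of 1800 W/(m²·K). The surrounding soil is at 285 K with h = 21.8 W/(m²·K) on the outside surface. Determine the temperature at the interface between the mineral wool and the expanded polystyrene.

Radial resistances (cylindrical: R_cond = ln(r_o/r_i)/(2πkL), R_conv = 1/(h·2πrL)):
R_inner film = 1/(h_i·2πr₁L) = 1/(1800×2π×0.09×1) = 9.824×10^-4 K/W
R_carbon steel pipe wall = ln(99/90)/(2π×52.3×1) = 2.9×10^-4 K/W
R_mineral wool = ln(144/99)/(2π×0.0373×1) = 1.599 K/W
R_expanded polystyrene = ln(204/144)/(2π×0.0373×1) = 1.486 K/W
R_outer film = 1/(h_o·2πr_oL) = 1/(21.8×2π×0.204×1) = 0.03579 K/W
R_total = 3.122 K/W
Q = ΔT/R_total = 103/3.122
Q = 33 W/m
T_interface = T_inner − Q·ΣR(inner→interface) = 388 − 33×1.6

T ≈ 335 K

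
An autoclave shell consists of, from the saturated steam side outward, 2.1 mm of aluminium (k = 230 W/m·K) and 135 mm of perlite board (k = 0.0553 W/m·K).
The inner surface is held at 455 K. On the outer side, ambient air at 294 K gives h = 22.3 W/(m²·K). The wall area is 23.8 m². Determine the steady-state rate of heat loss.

Model the wall as resistances in series:
R_aluminium = L/(kA) = 0.0021/(230×23.8) = 3.836×10^-7 K/W
R_perlite board = L/(kA) = 0.135/(0.0553×23.8) = 0.1026 K/W
R_outer film = 1/(h_o·A) = 1/(22.3×23.8) = 0.001884 K/W
R_total = 0.1045 K/W
Q = ΔT / R_total = 161 / 0.1045

Q ≈ 1540 W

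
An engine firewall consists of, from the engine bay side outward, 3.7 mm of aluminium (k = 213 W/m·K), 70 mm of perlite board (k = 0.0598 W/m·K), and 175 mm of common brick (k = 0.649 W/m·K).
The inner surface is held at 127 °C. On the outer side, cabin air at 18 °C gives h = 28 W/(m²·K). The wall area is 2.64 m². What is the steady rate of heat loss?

Model the wall as resistances in series:
R_aluminium = L/(kA) = 0.0037/(213×2.64) = 6.58×10^-6 K/W
R_perlite board = L/(kA) = 0.07/(0.0598×2.64) = 0.4434 K/W
R_common brick = L/(kA) = 0.175/(0.649×2.64) = 0.1021 K/W
R_outer film = 1/(h_o·A) = 1/(28×2.64) = 0.01353 K/W
R_total = 0.5591 K/W
Q = ΔT / R_total = 109 / 0.5591

Q ≈ 195 W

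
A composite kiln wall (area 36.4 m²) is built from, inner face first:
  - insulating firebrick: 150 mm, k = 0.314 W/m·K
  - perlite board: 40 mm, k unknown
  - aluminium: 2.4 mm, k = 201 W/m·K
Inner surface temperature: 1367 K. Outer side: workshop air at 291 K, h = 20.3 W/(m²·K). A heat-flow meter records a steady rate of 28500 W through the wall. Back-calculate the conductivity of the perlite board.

Model the wall as resistances in series:
R_insulating firebrick = L/(kA) = 0.15/(0.314×36.4) = 0.01312 K/W
R_aluminium = L/(kA) = 0.0024/(201×36.4) = 3.28×10^-7 K/W
R_outer film = 1/(h_o·A) = 1/(20.3×36.4) = 0.001353 K/W
Sum of known resistances R_other = 0.01448 K/W
Total R = ΔT/Q = 1076/28500 = 0.03775 K/W
R_perlite board = R_total − R_other = 0.02328 K/W
k = L/(R·A) = 0.04/(0.02328×36.4)

k ≈ 0.0472 W/(m·K)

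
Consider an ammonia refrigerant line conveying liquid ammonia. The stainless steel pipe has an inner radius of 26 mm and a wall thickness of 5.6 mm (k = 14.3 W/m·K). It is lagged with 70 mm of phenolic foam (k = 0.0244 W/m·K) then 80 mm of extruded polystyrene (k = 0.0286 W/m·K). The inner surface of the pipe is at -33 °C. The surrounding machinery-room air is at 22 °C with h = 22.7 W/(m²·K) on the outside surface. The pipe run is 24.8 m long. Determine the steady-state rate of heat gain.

Q ≈ 125 W

Per-layer cylindrical resistances, series-summed:
R_stainless steel pipe wall = ln(31.6/26)/(2π×14.3×24.8) = 8.754×10^-5 K/W
R_phenolic foam = ln(101.6/31.6)/(2π×0.0244×24.8) = 0.3072 K/W
R_extruded polystyrene = ln(181.6/101.6)/(2π×0.0286×24.8) = 0.1303 K/W
R_outer film = 1/(h_o·2πr_oL) = 1/(22.7×2π×0.1816×24.8) = 0.001557 K/W
R_total = 0.4391 K/W
Q = ΔT/R_total = 55/0.4391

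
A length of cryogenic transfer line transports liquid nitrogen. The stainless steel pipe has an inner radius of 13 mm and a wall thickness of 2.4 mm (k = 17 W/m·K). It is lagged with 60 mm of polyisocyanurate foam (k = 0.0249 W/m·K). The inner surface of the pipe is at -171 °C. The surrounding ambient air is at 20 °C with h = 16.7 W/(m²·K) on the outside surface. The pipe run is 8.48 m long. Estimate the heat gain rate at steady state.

Q ≈ 158 W

Cylindrical conduction, so R = ln(r₂/r₁)/(2πkL) per layer, in series:
R_stainless steel pipe wall = ln(15.4/13)/(2π×17×8.48) = 1.87×10^-4 K/W
R_polyisocyanurate foam = ln(75.4/15.4)/(2π×0.0249×8.48) = 1.197 K/W
R_outer film = 1/(h_o·2πr_oL) = 1/(16.7×2π×0.0754×8.48) = 0.01491 K/W
R_total = 1.212 K/W
Q = ΔT/R_total = 191/1.212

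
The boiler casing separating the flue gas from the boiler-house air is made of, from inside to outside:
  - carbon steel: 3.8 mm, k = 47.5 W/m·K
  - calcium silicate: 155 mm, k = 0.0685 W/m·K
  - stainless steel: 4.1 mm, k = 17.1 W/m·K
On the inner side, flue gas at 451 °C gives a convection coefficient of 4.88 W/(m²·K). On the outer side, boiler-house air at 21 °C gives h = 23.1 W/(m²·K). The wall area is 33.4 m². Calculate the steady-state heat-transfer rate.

Treating each layer as a thermal resistance in series:
R_inner film = 1/(h_i·A) = 1/(4.88×33.4) = 0.006135 K/W
R_carbon steel = L/(kA) = 0.0038/(47.5×33.4) = 2.395×10^-6 K/W
R_calcium silicate = L/(kA) = 0.155/(0.0685×33.4) = 0.06775 K/W
R_stainless steel = L/(kA) = 0.0041/(17.1×33.4) = 7.179×10^-6 K/W
R_outer film = 1/(h_o·A) = 1/(23.1×33.4) = 0.001296 K/W
R_total = 0.07519 K/W
Q = ΔT / R_total = 430 / 0.07519

Q ≈ 5720 W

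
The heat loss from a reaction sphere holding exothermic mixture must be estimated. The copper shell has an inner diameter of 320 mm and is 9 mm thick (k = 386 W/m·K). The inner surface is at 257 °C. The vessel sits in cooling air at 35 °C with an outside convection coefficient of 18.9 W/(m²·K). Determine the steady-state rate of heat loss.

Q ≈ 1510 W

Each spherical layer contributes R = (1/r_i − 1/r_o)/(4πk):
R_copper shell = (1/0.16 − 1/0.169)/(4π×386) = 6.862×10^-5 K/W
R_outer film = 1/(h·4πr_o²) = 1/(18.9×4π×0.169²) = 0.1474 K/W
R_total = 0.1475 K/W
Q = ΔT/R_total = 222/0.1475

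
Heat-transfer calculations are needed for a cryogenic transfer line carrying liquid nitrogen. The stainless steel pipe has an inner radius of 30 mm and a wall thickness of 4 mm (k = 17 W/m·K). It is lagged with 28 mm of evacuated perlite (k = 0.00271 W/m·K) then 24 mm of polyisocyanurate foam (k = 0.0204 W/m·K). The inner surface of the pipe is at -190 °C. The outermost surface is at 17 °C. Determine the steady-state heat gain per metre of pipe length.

q′ ≈ 5.47 W/m

Radial resistances (cylindrical: R_cond = ln(r_o/r_i)/(2πkL), R_conv = 1/(h·2πrL)):
R_stainless steel pipe wall = ln(34/30)/(2π×17×1) = 0.001172 K/W
R_evacuated perlite = ln(62/34)/(2π×0.00271×1) = 35.28 K/W
R_polyisocyanurate foam = ln(86/62)/(2π×0.0204×1) = 2.553 K/W
R_total = 37.84 K/W
Q = ΔT/R_total = 207/37.84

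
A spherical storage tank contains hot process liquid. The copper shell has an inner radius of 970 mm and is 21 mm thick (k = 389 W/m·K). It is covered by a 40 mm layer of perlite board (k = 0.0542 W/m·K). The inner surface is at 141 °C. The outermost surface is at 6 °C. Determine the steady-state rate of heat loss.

Radial (spherical) resistances in series:
R_copper shell = (1/0.97 − 1/0.991)/(4π×389) = 4.469×10^-6 K/W
R_perlite board = (1/0.991 − 1/1.031)/(4π×0.0542) = 0.05748 K/W
R_total = 0.05748 K/W
Q = ΔT/R_total = 135/0.05748

Q ≈ 2350 W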